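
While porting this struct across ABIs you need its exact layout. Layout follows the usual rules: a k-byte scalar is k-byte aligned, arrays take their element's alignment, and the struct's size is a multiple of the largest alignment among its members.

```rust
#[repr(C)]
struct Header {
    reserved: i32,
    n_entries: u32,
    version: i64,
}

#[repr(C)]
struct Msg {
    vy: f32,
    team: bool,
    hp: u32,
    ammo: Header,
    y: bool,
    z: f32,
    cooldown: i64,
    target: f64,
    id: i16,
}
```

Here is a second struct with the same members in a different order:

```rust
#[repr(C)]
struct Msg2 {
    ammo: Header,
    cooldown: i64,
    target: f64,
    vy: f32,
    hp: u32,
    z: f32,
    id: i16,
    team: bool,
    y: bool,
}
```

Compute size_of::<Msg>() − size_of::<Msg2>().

16

Header: @0: reserved [4B, align 4] → 4; @4: n_entries [4B, align 4] → 8; @8: version [8B, align 8] → 16; size 16, align 8
@0: vy [4B, align 4] → 4
@4: team [1B, align 1] → 5
+3 pad (align 4)
@8: hp [4B, align 4] → 12
+4 pad (align 8)
@16: ammo [16B, align 8] → 32
@32: y [1B, align 1] → 33
+3 pad (align 4)
@36: z [4B, align 4] → 40
@40: cooldown [8B, align 8] → 48
@48: target [8B, align 8] → 56
@56: id [2B, align 2] → 58
+6 tail pad (align 8)
size 64, align 8
— Msg2 —
@0: ammo [16B, align 8] → 16
@16: cooldown [8B, align 8] → 24
@24: target [8B, align 8] → 32
@32: vy [4B, align 4] → 36
@36: hp [4B, align 4] → 40
@40: z [4B, align 4] → 44
@44: id [2B, align 2] → 46
@46: team [1B, align 1] → 47
@47: y [1B, align 1] → 48
size 48, align 8
64 − 48 = 16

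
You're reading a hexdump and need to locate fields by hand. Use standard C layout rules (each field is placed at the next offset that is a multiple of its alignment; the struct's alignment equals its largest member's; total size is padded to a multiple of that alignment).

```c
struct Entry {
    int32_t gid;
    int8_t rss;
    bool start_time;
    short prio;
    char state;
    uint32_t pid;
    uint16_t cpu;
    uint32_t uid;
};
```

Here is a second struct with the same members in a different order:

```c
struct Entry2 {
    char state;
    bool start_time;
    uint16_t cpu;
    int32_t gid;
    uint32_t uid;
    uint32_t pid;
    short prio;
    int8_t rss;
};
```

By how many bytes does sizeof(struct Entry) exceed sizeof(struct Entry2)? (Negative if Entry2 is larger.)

@0: gid [4B, align 4] → 4
@4: rss [1B, align 1] → 5
@5: start_time [1B, align 1] → 6
@6: prio [2B, align 2] → 8
@8: state [1B, align 1] → 9
+3 pad (align 4)
@12: pid [4B, align 4] → 16
@16: cpu [2B, align 2] → 18
+2 pad (align 4)
@20: uid [4B, align 4] → 24
size 24, align 4
— Entry2 —
@0: state [1B, align 1] → 1
@1: start_time [1B, align 1] → 2
@2: cpu [2B, align 2] → 4
@4: gid [4B, align 4] → 8
@8: uid [4B, align 4] → 12
@12: pid [4B, align 4] → 16
@16: prio [2B, align 2] → 18
@18: rss [1B, align 1] → 19
+1 tail pad (align 4)
size 20, align 4
24 − 20 = 4

4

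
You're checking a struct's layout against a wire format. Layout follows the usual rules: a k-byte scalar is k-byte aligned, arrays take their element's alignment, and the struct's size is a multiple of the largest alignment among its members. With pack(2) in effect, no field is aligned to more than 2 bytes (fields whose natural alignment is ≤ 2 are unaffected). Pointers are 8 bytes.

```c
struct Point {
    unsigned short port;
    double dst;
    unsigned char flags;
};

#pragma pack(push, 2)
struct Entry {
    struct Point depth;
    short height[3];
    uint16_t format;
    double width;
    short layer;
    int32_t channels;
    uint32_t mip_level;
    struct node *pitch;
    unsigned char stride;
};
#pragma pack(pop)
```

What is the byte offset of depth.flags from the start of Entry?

16

Point: port at 0 (size 2, align 2) → ends 2; pad 6 to align 8 for dst; dst at 8 (size 8, align 8) → ends 16; flags at 16 (size 1, align 1) → ends 17; tail pad 7 to reach multiple of 8; total 24 bytes, alignment 8
depth at 0 (size 24, align 2) → ends 24
within Point: flags at 16
0 + 16 = 16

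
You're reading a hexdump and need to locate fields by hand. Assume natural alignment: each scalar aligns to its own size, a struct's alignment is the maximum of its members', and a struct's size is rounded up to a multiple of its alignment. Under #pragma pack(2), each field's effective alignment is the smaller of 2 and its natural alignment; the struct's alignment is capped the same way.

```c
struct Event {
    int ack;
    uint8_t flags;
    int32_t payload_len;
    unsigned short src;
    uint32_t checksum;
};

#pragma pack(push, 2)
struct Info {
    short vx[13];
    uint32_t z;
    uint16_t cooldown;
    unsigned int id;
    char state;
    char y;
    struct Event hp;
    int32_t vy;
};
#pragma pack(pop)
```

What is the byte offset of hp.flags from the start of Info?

42

Event: ack at 0 (size 4, align 4) → ends 4; flags at 4 (size 1, align 1) → ends 5; pad 3 to align 4 for payload_len; payload_len at 8 (size 4, align 4) → ends 12; src at 12 (size 2, align 2) → ends 14; pad 2 to align 4 for checksum; checksum at 16 (size 4, align 4) → ends 20; total 20 bytes, alignment 4
vx at 0 (size 26, align 2) → ends 26
z at 26 (size 4, align 2) → ends 30
cooldown at 30 (size 2, align 2) → ends 32
id at 32 (size 4, align 2) → ends 36
state at 36 (size 1, align 1) → ends 37
y at 37 (size 1, align 1) → ends 38
hp at 38 (size 20, align 2) → ends 58
within Event: flags at 4
38 + 4 = 42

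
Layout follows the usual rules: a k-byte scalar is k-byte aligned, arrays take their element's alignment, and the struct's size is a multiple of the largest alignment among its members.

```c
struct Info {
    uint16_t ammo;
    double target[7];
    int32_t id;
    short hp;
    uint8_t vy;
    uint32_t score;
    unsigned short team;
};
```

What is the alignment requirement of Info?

member alignments: ammo=2, target=8, id=4, hp=2, vy=1, score=4, team=2
max = 8

8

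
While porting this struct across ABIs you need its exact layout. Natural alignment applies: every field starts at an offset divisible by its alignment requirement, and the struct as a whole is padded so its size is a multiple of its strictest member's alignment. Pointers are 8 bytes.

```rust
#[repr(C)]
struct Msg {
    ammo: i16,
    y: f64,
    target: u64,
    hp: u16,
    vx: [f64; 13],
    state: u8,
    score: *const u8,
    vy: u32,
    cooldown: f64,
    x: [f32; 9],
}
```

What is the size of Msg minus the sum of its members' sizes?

ammo at 0 (size 2, align 2) → ends 2
pad 6 to align 8 for y
y at 8 (size 8, align 8) → ends 16
target at 16 (size 8, align 8) → ends 24
hp at 24 (size 2, align 2) → ends 26
pad 6 to align 8 for vx
vx at 32 (size 104, align 8) → ends 136
state at 136 (size 1, align 1) → ends 137
pad 7 to align 8 for score
score at 144 (size 8, align 8) → ends 152
vy at 152 (size 4, align 4) → ends 156
pad 4 to align 8 for cooldown
cooldown at 160 (size 8, align 8) → ends 168
x at 168 (size 36, align 4) → ends 204
tail pad 4 to reach multiple of 8
total 208 bytes, alignment 8
data bytes 181, size 208 → padding 27

27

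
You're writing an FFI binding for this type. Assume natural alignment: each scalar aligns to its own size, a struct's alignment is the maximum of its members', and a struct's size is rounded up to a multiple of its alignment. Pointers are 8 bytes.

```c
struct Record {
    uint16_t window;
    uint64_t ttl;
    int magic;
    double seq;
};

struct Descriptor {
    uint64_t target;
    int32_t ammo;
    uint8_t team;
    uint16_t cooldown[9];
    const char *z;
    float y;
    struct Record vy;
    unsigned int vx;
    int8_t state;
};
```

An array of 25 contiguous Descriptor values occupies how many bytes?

Record: 0..2  window  (2B, 2-aligned); 2..8  -- padding (6B); 8..16  ttl  (8B, 8-aligned); 16..20  magic  (4B, 4-aligned); 20..24  -- padding (4B); 24..32  seq  (8B, 8-aligned); sizeof = 32, alignof = 8
0..8  target  (8B, 8-aligned)
8..12  ammo  (4B, 4-aligned)
12..13  team  (1B, 1-aligned)
13..14  -- padding (1B)
14..32  cooldown  (18B, 2-aligned)
32..40  z  (8B, 8-aligned)
40..44  y  (4B, 4-aligned)
44..48  -- padding (4B)
48..80  vy  (32B, 8-aligned)
80..84  vx  (4B, 4-aligned)
84..85  state  (1B, 1-aligned)
85..88  -- tail padding (3B)
sizeof = 88, alignof = 8
array of 25: 25 × 88 = 2200

2200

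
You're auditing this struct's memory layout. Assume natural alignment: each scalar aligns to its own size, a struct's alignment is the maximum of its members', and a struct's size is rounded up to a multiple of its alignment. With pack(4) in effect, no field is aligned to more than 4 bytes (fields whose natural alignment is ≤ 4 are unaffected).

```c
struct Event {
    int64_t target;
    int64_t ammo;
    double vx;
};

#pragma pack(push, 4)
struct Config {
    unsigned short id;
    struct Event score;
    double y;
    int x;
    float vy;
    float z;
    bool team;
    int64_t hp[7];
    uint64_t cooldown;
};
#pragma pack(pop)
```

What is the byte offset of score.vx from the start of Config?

20

Event: @0: target [8B, align 8] → 8; @8: ammo [8B, align 8] → 16; @16: vx [8B, align 8] → 24; size 24, align 8
@0: id [2B, align 2] → 2
+2 pad (align 4)
@4: score [24B, align 4] → 28
within Event: vx at 16
4 + 16 = 20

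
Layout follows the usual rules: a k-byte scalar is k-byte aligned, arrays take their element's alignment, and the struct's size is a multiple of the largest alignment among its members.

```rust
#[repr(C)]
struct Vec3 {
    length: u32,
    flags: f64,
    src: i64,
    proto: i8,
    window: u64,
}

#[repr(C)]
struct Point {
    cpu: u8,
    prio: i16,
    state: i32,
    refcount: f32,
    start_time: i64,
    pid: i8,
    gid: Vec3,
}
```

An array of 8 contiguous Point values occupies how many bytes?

576

Vec3: @0: length [4B, align 4] → 4; +4 pad (align 8); @8: flags [8B, align 8] → 16; @16: src [8B, align 8] → 24; @24: proto [1B, align 1] → 25; +7 pad (align 8); @32: window [8B, align 8] → 40; size 40, align 8
@0: cpu [1B, align 1] → 1
+1 pad (align 2)
@2: prio [2B, align 2] → 4
@4: state [4B, align 4] → 8
@8: refcount [4B, align 4] → 12
+4 pad (align 8)
@16: start_time [8B, align 8] → 24
@24: pid [1B, align 1] → 25
+7 pad (align 8)
@32: gid [40B, align 8] → 72
size 72, align 8
array of 8: 8 × 72 = 576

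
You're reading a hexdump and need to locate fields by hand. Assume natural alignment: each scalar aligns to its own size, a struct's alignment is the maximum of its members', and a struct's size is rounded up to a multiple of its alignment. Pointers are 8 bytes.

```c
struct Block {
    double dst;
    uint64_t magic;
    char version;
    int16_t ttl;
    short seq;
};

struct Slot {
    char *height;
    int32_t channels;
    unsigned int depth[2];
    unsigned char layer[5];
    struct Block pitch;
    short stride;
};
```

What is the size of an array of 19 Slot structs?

1216

Block: 0..8  dst  (8B, 8-aligned); 8..16  magic  (8B, 8-aligned); 16..17  version  (1B, 1-aligned); 17..18  -- padding (1B); 18..20  ttl  (2B, 2-aligned); 20..22  seq  (2B, 2-aligned); 22..24  -- tail padding (2B); sizeof = 24, alignof = 8
0..8  height  (8B, 8-aligned)
8..12  channels  (4B, 4-aligned)
12..20  depth  (8B, 4-aligned)
20..25  layer  (5B, 1-aligned)
25..32  -- padding (7B)
32..56  pitch  (24B, 8-aligned)
56..58  stride  (2B, 2-aligned)
58..64  -- tail padding (6B)
sizeof = 64, alignof = 8
array of 19: 19 × 64 = 1216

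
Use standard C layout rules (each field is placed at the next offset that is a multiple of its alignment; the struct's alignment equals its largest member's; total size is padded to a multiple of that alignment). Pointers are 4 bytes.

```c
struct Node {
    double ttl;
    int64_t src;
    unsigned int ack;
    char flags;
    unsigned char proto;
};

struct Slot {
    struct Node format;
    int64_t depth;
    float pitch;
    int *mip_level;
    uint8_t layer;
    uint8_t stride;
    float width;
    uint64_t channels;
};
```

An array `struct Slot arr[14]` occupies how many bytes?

784

Node: 0..8  ttl  (8B, 8-aligned); 8..16  src  (8B, 8-aligned); 16..20  ack  (4B, 4-aligned); 20..21  flags  (1B, 1-aligned); 21..22  proto  (1B, 1-aligned); 22..24  -- tail padding (2B); sizeof = 24, alignof = 8
0..24  format  (24B, 8-aligned)
24..32  depth  (8B, 8-aligned)
32..36  pitch  (4B, 4-aligned)
36..40  mip_level  (4B, 4-aligned)
40..41  layer  (1B, 1-aligned)
41..42  stride  (1B, 1-aligned)
42..44  -- padding (2B)
44..48  width  (4B, 4-aligned)
48..56  channels  (8B, 8-aligned)
sizeof = 56, alignof = 8
array of 14: 14 × 56 = 784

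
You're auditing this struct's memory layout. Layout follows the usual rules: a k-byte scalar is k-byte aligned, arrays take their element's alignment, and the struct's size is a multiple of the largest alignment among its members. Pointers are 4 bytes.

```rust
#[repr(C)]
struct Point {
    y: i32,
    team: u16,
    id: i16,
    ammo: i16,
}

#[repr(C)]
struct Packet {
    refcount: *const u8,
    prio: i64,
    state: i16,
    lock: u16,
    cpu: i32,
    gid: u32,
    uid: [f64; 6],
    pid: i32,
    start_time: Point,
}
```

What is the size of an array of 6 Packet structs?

576

Point: 0..4  y  (4B, 4-aligned); 4..6  team  (2B, 2-aligned); 6..8  id  (2B, 2-aligned); 8..10  ammo  (2B, 2-aligned); 10..12  -- tail padding (2B); sizeof = 12, alignof = 4
0..4  refcount  (4B, 4-aligned)
4..8  -- padding (4B)
8..16  prio  (8B, 8-aligned)
16..18  state  (2B, 2-aligned)
18..20  lock  (2B, 2-aligned)
20..24  cpu  (4B, 4-aligned)
24..28  gid  (4B, 4-aligned)
28..32  -- padding (4B)
32..80  uid  (48B, 8-aligned)
80..84  pid  (4B, 4-aligned)
84..96  start_time  (12B, 4-aligned)
sizeof = 96, alignof = 8
array of 6: 6 × 96 = 576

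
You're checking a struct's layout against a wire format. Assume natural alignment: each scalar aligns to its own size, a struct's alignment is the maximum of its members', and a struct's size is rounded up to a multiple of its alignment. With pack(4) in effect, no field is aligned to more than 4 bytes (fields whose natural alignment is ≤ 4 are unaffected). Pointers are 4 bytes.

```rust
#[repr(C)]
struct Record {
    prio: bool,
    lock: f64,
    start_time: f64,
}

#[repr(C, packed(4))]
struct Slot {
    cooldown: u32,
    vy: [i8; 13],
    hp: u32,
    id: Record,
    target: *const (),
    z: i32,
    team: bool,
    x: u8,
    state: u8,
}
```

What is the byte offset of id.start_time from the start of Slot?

Record: prio at 0 (size 1, align 1) → ends 1; pad 7 to align 8 for lock; lock at 8 (size 8, align 8) → ends 16; start_time at 16 (size 8, align 8) → ends 24; total 24 bytes, alignment 8
cooldown at 0 (size 4, align 4) → ends 4
vy at 4 (size 13, align 1) → ends 17
pad 3 to align 4 for hp
hp at 20 (size 4, align 4) → ends 24
id at 24 (size 24, align 4) → ends 48
within Record: start_time at 16
24 + 16 = 40

40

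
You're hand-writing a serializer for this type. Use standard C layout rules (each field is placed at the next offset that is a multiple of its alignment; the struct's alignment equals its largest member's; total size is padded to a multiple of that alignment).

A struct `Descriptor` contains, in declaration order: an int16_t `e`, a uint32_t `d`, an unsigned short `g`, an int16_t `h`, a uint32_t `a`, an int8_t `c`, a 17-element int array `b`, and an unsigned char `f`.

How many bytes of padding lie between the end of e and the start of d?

@0: e [2B, align 2] → 2
+2 pad (align 4)
@4: d [4B, align 4] → 8

2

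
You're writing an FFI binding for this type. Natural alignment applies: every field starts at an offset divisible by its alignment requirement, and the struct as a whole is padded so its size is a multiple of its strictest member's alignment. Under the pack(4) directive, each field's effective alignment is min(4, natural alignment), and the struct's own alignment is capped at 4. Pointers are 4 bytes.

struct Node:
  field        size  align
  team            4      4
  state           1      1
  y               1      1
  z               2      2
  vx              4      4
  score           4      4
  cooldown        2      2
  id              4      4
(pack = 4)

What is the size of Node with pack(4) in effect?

team at 0 (size 4, align 4) → ends 4
state at 4 (size 1, align 1) → ends 5
y at 5 (size 1, align 1) → ends 6
z at 6 (size 2, align 2) → ends 8
vx at 8 (size 4, align 4) → ends 12
score at 12 (size 4, align 4) → ends 16
cooldown at 16 (size 2, align 2) → ends 18
pad 2 to align 4 for id
id at 20 (size 4, align 4) → ends 24
total 24 bytes, alignment 4

24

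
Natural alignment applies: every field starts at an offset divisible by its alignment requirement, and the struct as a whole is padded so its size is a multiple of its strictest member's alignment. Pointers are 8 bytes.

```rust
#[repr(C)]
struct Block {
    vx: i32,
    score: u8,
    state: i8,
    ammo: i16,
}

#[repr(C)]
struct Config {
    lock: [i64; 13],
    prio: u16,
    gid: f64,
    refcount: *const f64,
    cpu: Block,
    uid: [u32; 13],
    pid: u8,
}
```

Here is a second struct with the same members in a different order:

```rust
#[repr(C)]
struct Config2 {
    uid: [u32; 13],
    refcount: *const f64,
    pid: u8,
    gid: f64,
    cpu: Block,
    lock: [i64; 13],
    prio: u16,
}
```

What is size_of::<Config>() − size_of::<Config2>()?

Block: vx at 0 (size 4, align 4) → ends 4; score at 4 (size 1, align 1) → ends 5; state at 5 (size 1, align 1) → ends 6; ammo at 6 (size 2, align 2) → ends 8; total 8 bytes, alignment 4
lock at 0 (size 104, align 8) → ends 104
prio at 104 (size 2, align 2) → ends 106
pad 6 to align 8 for gid
gid at 112 (size 8, align 8) → ends 120
refcount at 120 (size 8, align 8) → ends 128
cpu at 128 (size 8, align 4) → ends 136
uid at 136 (size 52, align 4) → ends 188
pid at 188 (size 1, align 1) → ends 189
tail pad 3 to reach multiple of 8
total 192 bytes, alignment 8
— Config2 —
uid at 0 (size 52, align 4) → ends 52
pad 4 to align 8 for refcount
refcount at 56 (size 8, align 8) → ends 64
pid at 64 (size 1, align 1) → ends 65
pad 7 to align 8 for gid
gid at 72 (size 8, align 8) → ends 80
cpu at 80 (size 8, align 4) → ends 88
lock at 88 (size 104, align 8) → ends 192
prio at 192 (size 2, align 2) → ends 194
tail pad 6 to reach multiple of 8
total 200 bytes, alignment 8
192 − 200 = -8

-8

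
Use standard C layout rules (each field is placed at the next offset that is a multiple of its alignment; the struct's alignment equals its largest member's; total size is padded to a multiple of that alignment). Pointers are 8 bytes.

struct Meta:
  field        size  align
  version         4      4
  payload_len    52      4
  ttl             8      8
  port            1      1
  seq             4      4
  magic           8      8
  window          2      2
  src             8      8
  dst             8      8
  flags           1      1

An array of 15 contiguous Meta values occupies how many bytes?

1680

0..4  version  (4B, 4-aligned)
4..56  payload_len  (52B, 4-aligned)
56..64  ttl  (8B, 8-aligned)
64..65  port  (1B, 1-aligned)
65..68  -- padding (3B)
68..72  seq  (4B, 4-aligned)
72..80  magic  (8B, 8-aligned)
80..82  window  (2B, 2-aligned)
82..88  -- padding (6B)
88..96  src  (8B, 8-aligned)
96..104  dst  (8B, 8-aligned)
104..105  flags  (1B, 1-aligned)
105..112  -- tail padding (7B)
sizeof = 112, alignof = 8
array of 15: 15 × 112 = 1680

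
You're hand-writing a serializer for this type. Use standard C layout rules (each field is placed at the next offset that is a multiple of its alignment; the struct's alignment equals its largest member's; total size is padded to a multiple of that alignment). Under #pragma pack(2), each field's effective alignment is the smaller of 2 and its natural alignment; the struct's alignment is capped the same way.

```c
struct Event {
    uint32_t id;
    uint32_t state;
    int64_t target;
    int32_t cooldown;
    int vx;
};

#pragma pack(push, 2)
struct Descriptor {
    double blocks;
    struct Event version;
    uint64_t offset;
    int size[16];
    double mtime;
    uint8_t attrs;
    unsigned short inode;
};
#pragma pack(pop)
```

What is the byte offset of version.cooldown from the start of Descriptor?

24

Event: id at 0 (size 4, align 4) → ends 4; state at 4 (size 4, align 4) → ends 8; target at 8 (size 8, align 8) → ends 16; cooldown at 16 (size 4, align 4) → ends 20; vx at 20 (size 4, align 4) → ends 24; total 24 bytes, alignment 8
blocks at 0 (size 8, align 2) → ends 8
version at 8 (size 24, align 2) → ends 32
within Event: cooldown at 16
8 + 16 = 24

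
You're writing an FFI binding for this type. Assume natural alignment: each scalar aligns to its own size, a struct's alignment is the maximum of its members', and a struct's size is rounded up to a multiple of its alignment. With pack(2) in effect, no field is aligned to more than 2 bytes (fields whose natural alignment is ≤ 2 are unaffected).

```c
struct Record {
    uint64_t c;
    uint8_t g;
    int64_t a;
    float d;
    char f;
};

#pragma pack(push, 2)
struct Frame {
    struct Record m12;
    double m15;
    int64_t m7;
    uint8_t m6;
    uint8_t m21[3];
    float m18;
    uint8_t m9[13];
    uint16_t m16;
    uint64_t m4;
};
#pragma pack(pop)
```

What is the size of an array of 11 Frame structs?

Record: @0: c [8B, align 8] → 8; @8: g [1B, align 1] → 9; +7 pad (align 8); @16: a [8B, align 8] → 24; @24: d [4B, align 4] → 28; @28: f [1B, align 1] → 29; +3 tail pad (align 8); size 32, align 8
@0: m12 [32B, align 2] → 32
@32: m15 [8B, align 2] → 40
@40: m7 [8B, align 2] → 48
@48: m6 [1B, align 1] → 49
@49: m21 [3B, align 1] → 52
@52: m18 [4B, align 2] → 56
@56: m9 [13B, align 1] → 69
+1 pad (align 2)
@70: m16 [2B, align 2] → 72
@72: m4 [8B, align 2] → 80
size 80, align 2
array of 11: 11 × 80 = 880

880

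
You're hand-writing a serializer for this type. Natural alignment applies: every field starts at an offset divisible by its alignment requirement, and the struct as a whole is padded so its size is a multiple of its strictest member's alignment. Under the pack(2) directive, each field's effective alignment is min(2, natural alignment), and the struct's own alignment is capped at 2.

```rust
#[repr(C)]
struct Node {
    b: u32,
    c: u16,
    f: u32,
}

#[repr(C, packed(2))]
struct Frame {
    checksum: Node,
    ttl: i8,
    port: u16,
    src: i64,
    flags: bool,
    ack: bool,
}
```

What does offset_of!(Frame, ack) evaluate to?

25

Node: b at 0 (size 4, align 4) → ends 4; c at 4 (size 2, align 2) → ends 6; pad 2 to align 4 for f; f at 8 (size 4, align 4) → ends 12; total 12 bytes, alignment 4
checksum at 0 (size 12, align 2) → ends 12
ttl at 12 (size 1, align 1) → ends 13
pad 1 to align 2 for port
port at 14 (size 2, align 2) → ends 16
src at 16 (size 8, align 2) → ends 24
flags at 24 (size 1, align 1) → ends 25
ack at 25 (size 1, align 1) → ends 26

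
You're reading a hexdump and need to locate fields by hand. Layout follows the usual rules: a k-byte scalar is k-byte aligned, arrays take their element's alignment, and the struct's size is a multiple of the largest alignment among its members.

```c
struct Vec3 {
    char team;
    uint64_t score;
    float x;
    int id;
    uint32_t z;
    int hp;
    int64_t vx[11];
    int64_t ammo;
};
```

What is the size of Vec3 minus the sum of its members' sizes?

team at 0 (size 1, align 1) → ends 1
pad 7 to align 8 for score
score at 8 (size 8, align 8) → ends 16
x at 16 (size 4, align 4) → ends 20
id at 20 (size 4, align 4) → ends 24
z at 24 (size 4, align 4) → ends 28
hp at 28 (size 4, align 4) → ends 32
vx at 32 (size 88, align 8) → ends 120
ammo at 120 (size 8, align 8) → ends 128
total 128 bytes, alignment 8
data bytes 121, size 128 → padding 7

7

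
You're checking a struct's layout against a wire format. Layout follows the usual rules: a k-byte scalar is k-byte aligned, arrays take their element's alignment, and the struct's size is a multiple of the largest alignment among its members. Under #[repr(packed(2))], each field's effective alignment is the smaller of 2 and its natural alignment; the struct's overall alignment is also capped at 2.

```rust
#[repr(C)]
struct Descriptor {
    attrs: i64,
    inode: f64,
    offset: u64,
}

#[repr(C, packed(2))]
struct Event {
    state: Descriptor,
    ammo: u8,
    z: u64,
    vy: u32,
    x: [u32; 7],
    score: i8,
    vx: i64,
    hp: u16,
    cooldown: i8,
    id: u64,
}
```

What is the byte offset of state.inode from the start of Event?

Descriptor: @0: attrs [8B, align 8] → 8; @8: inode [8B, align 8] → 16; @16: offset [8B, align 8] → 24; size 24, align 8
@0: state [24B, align 2] → 24
within Descriptor: inode at 8
0 + 8 = 8

8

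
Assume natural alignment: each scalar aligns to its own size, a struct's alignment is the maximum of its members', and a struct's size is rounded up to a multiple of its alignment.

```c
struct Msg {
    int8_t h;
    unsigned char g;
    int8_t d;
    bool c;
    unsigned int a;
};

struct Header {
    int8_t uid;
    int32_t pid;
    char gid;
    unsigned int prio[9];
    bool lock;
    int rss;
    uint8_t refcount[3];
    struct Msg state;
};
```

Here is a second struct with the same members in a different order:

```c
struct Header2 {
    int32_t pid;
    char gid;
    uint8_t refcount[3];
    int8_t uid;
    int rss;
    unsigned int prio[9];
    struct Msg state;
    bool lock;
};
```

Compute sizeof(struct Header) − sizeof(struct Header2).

Msg: 0..1  h  (1B, 1-aligned); 1..2  g  (1B, 1-aligned); 2..3  d  (1B, 1-aligned); 3..4  c  (1B, 1-aligned); 4..8  a  (4B, 4-aligned); sizeof = 8, alignof = 4
0..1  uid  (1B, 1-aligned)
1..4  -- padding (3B)
4..8  pid  (4B, 4-aligned)
8..9  gid  (1B, 1-aligned)
9..12  -- padding (3B)
12..48  prio  (36B, 4-aligned)
48..49  lock  (1B, 1-aligned)
49..52  -- padding (3B)
52..56  rss  (4B, 4-aligned)
56..59  refcount  (3B, 1-aligned)
59..60  -- padding (1B)
60..68  state  (8B, 4-aligned)
sizeof = 68, alignof = 4
— Header2 —
0..4  pid  (4B, 4-aligned)
4..5  gid  (1B, 1-aligned)
5..8  refcount  (3B, 1-aligned)
8..9  uid  (1B, 1-aligned)
9..12  -- padding (3B)
12..16  rss  (4B, 4-aligned)
16..52  prio  (36B, 4-aligned)
52..60  state  (8B, 4-aligned)
60..61  lock  (1B, 1-aligned)
61..64  -- tail padding (3B)
sizeof = 64, alignof = 4
68 − 64 = 4

4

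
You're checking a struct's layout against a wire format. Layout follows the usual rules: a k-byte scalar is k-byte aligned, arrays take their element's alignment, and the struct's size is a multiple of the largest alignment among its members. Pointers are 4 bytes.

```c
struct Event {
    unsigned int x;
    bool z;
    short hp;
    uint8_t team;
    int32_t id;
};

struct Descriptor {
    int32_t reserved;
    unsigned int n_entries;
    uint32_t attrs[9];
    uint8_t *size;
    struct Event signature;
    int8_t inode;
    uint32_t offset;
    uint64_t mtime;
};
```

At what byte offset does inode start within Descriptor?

Event: @0: x [4B, align 4] → 4; @4: z [1B, align 1] → 5; +1 pad (align 2); @6: hp [2B, align 2] → 8; @8: team [1B, align 1] → 9; +3 pad (align 4); @12: id [4B, align 4] → 16; size 16, align 4
@0: reserved [4B, align 4] → 4
@4: n_entries [4B, align 4] → 8
@8: attrs [36B, align 4] → 44
@44: size [4B, align 4] → 48
@48: signature [16B, align 4] → 64
@64: inode [1B, align 1] → 65

64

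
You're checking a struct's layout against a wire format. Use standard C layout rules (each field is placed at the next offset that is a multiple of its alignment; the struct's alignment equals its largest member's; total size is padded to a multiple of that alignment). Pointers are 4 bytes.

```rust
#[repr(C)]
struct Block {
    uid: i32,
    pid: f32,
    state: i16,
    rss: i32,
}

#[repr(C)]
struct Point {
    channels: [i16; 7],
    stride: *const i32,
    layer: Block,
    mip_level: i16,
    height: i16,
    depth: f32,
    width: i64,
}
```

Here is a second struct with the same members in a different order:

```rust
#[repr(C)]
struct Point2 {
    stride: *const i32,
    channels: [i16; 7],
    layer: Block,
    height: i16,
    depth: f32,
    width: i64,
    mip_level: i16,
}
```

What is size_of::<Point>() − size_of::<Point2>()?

Block: @0: uid [4B, align 4] → 4; @4: pid [4B, align 4] → 8; @8: state [2B, align 2] → 10; +2 pad (align 4); @12: rss [4B, align 4] → 16; size 16, align 4
@0: channels [14B, align 2] → 14
+2 pad (align 4)
@16: stride [4B, align 4] → 20
@20: layer [16B, align 4] → 36
@36: mip_level [2B, align 2] → 38
@38: height [2B, align 2] → 40
@40: depth [4B, align 4] → 44
+4 pad (align 8)
@48: width [8B, align 8] → 56
size 56, align 8
— Point2 —
@0: stride [4B, align 4] → 4
@4: channels [14B, align 2] → 18
+2 pad (align 4)
@20: layer [16B, align 4] → 36
@36: height [2B, align 2] → 38
+2 pad (align 4)
@40: depth [4B, align 4] → 44
+4 pad (align 8)
@48: width [8B, align 8] → 56
@56: mip_level [2B, align 2] → 58
+6 tail pad (align 8)
size 64, align 8
56 − 64 = -8

-8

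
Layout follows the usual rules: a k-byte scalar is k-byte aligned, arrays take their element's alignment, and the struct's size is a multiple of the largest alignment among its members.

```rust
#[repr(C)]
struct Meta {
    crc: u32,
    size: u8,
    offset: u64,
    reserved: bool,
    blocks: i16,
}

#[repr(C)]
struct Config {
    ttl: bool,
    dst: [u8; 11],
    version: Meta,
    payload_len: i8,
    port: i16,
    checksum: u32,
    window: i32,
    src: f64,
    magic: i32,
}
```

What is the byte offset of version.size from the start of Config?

Meta: 0..4  crc  (4B, 4-aligned); 4..5  size  (1B, 1-aligned); 5..8  -- padding (3B); 8..16  offset  (8B, 8-aligned); 16..17  reserved  (1B, 1-aligned); 17..18  -- padding (1B); 18..20  blocks  (2B, 2-aligned); 20..24  -- tail padding (4B); sizeof = 24, alignof = 8
0..1  ttl  (1B, 1-aligned)
1..12  dst  (11B, 1-aligned)
12..16  -- padding (4B)
16..40  version  (24B, 8-aligned)
within Meta: size at 4
16 + 4 = 20

20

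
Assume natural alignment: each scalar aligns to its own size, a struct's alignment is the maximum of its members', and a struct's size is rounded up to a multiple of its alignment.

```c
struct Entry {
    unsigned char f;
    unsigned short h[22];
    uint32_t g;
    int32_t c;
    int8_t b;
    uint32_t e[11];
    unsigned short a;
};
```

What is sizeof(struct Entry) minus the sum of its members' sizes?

8

f at 0 (size 1, align 1) → ends 1
pad 1 to align 2 for h
h at 2 (size 44, align 2) → ends 46
pad 2 to align 4 for g
g at 48 (size 4, align 4) → ends 52
c at 52 (size 4, align 4) → ends 56
b at 56 (size 1, align 1) → ends 57
pad 3 to align 4 for e
e at 60 (size 44, align 4) → ends 104
a at 104 (size 2, align 2) → ends 106
tail pad 2 to reach multiple of 4
total 108 bytes, alignment 4
data bytes 100, size 108 → padding 8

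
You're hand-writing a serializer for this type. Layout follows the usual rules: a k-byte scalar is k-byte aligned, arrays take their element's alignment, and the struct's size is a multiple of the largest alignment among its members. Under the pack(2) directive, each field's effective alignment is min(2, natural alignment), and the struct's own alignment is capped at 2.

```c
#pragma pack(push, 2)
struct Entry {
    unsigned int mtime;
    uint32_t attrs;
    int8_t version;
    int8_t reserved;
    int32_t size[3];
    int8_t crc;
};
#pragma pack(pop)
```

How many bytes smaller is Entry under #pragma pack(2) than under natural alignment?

natural layout:
  mtime at 0 (size 4, align 4) → ends 4
  attrs at 4 (size 4, align 4) → ends 8
  version at 8 (size 1, align 1) → ends 9
  reserved at 9 (size 1, align 1) → ends 10
  pad 2 to align 4 for size
  size at 12 (size 12, align 4) → ends 24
  crc at 24 (size 1, align 1) → ends 25
  tail pad 3 to reach multiple of 4
  total 28 bytes, alignment 4
packed(2) layout:
  mtime at 0 (size 4, align 2) → ends 4
  attrs at 4 (size 4, align 2) → ends 8
  version at 8 (size 1, align 1) → ends 9
  reserved at 9 (size 1, align 1) → ends 10
  size at 10 (size 12, align 2) → ends 22
  crc at 22 (size 1, align 1) → ends 23
  tail pad 1 to reach multiple of 2
  total 24 bytes, alignment 2
28 − 24 = 4

4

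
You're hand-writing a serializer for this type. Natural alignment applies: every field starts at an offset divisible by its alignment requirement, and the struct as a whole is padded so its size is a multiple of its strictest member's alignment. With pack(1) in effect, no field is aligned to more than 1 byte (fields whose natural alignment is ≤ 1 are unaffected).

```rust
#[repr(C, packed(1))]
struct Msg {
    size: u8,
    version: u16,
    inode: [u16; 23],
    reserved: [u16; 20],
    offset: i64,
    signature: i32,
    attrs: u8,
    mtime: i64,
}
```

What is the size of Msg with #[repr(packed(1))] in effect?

size at 0 (size 1, align 1) → ends 1
version at 1 (size 2, align 1) → ends 3
inode at 3 (size 46, align 1) → ends 49
reserved at 49 (size 40, align 1) → ends 89
offset at 89 (size 8, align 1) → ends 97
signature at 97 (size 4, align 1) → ends 101
attrs at 101 (size 1, align 1) → ends 102
mtime at 102 (size 8, align 1) → ends 110
total 110 bytes, alignment 1

110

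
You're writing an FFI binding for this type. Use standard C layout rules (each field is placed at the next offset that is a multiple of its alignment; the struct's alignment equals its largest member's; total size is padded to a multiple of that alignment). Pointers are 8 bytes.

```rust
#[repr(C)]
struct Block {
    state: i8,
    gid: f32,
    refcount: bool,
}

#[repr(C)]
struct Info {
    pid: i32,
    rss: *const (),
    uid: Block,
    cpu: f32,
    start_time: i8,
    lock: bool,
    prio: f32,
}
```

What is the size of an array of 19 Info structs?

Block: state at 0 (size 1, align 1) → ends 1; pad 3 to align 4 for gid; gid at 4 (size 4, align 4) → ends 8; refcount at 8 (size 1, align 1) → ends 9; tail pad 3 to reach multiple of 4; total 12 bytes, alignment 4
pid at 0 (size 4, align 4) → ends 4
pad 4 to align 8 for rss
rss at 8 (size 8, align 8) → ends 16
uid at 16 (size 12, align 4) → ends 28
cpu at 28 (size 4, align 4) → ends 32
start_time at 32 (size 1, align 1) → ends 33
lock at 33 (size 1, align 1) → ends 34
pad 2 to align 4 for prio
prio at 36 (size 4, align 4) → ends 40
total 40 bytes, alignment 8
array of 19: 19 × 40 = 760

760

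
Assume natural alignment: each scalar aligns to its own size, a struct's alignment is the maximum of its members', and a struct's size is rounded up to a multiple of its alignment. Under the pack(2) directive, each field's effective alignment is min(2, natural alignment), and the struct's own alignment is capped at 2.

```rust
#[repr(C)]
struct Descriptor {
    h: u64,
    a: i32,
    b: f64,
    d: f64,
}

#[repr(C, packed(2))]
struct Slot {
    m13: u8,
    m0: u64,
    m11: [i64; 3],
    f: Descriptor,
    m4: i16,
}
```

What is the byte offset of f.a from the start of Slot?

42

Descriptor: h at 0 (size 8, align 8) → ends 8; a at 8 (size 4, align 4) → ends 12; pad 4 to align 8 for b; b at 16 (size 8, align 8) → ends 24; d at 24 (size 8, align 8) → ends 32; total 32 bytes, alignment 8
m13 at 0 (size 1, align 1) → ends 1
pad 1 to align 2 for m0
m0 at 2 (size 8, align 2) → ends 10
m11 at 10 (size 24, align 2) → ends 34
f at 34 (size 32, align 2) → ends 66
within Descriptor: a at 8
34 + 8 = 42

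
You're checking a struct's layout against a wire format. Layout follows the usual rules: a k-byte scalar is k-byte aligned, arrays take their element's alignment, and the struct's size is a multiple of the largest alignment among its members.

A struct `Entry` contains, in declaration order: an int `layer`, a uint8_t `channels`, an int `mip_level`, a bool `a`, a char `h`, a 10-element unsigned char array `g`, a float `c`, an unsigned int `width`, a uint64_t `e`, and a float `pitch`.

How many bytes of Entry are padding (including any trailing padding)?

7

@0: layer [4B, align 4] → 4
@4: channels [1B, align 1] → 5
+3 pad (align 4)
@8: mip_level [4B, align 4] → 12
@12: a [1B, align 1] → 13
@13: h [1B, align 1] → 14
@14: g [10B, align 1] → 24
@24: c [4B, align 4] → 28
@28: width [4B, align 4] → 32
@32: e [8B, align 8] → 40
@40: pitch [4B, align 4] → 44
+4 tail pad (align 8)
size 48, align 8
data bytes 41, size 48 → padding 7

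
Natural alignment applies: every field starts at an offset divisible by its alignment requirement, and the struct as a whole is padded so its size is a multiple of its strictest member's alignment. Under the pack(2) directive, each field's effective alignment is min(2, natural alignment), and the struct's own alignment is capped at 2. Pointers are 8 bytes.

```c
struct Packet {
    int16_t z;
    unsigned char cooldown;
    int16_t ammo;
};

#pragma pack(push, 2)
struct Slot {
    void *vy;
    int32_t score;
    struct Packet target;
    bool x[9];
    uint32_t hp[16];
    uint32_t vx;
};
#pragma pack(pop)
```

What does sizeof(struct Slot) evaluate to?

96

Packet: 0..2  z  (2B, 2-aligned); 2..3  cooldown  (1B, 1-aligned); 3..4  -- padding (1B); 4..6  ammo  (2B, 2-aligned); sizeof = 6, alignof = 2
0..8  vy  (8B, 2-aligned)
8..12  score  (4B, 2-aligned)
12..18  target  (6B, 2-aligned)
18..27  x  (9B, 1-aligned)
27..28  -- padding (1B)
28..92  hp  (64B, 2-aligned)
92..96  vx  (4B, 2-aligned)
sizeof = 96, alignof = 2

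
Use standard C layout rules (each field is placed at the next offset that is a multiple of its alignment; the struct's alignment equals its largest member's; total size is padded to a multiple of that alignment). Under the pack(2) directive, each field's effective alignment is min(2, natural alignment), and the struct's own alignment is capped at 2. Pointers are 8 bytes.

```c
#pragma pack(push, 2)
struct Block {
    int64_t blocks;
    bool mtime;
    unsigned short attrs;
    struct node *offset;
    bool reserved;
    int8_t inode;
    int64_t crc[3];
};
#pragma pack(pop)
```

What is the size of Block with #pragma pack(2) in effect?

0..8  blocks  (8B, 2-aligned)
8..9  mtime  (1B, 1-aligned)
9..10  -- padding (1B)
10..12  attrs  (2B, 2-aligned)
12..20  offset  (8B, 2-aligned)
20..21  reserved  (1B, 1-aligned)
21..22  inode  (1B, 1-aligned)
22..46  crc  (24B, 2-aligned)
sizeof = 46, alignof = 2

46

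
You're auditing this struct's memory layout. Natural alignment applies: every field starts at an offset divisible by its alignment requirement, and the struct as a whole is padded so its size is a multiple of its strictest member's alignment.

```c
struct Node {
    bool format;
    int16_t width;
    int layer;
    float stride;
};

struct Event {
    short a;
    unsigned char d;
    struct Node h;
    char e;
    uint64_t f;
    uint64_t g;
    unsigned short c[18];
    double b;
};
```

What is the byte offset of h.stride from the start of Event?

12

Node: 0..1  format  (1B, 1-aligned); 1..2  -- padding (1B); 2..4  width  (2B, 2-aligned); 4..8  layer  (4B, 4-aligned); 8..12  stride  (4B, 4-aligned); sizeof = 12, alignof = 4
0..2  a  (2B, 2-aligned)
2..3  d  (1B, 1-aligned)
3..4  -- padding (1B)
4..16  h  (12B, 4-aligned)
within Node: stride at 8
4 + 8 = 12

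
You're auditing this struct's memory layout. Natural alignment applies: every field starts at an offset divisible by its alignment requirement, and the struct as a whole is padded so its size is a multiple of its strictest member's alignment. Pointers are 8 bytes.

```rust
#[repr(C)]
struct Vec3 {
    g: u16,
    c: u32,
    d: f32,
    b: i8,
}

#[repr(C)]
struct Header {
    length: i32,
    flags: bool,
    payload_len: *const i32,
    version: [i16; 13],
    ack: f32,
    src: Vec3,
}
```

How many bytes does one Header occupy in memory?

64

Vec3: g at 0 (size 2, align 2) → ends 2; pad 2 to align 4 for c; c at 4 (size 4, align 4) → ends 8; d at 8 (size 4, align 4) → ends 12; b at 12 (size 1, align 1) → ends 13; tail pad 3 to reach multiple of 4; total 16 bytes, alignment 4
length at 0 (size 4, align 4) → ends 4
flags at 4 (size 1, align 1) → ends 5
pad 3 to align 8 for payload_len
payload_len at 8 (size 8, align 8) → ends 16
version at 16 (size 26, align 2) → ends 42
pad 2 to align 4 for ack
ack at 44 (size 4, align 4) → ends 48
src at 48 (size 16, align 4) → ends 64
total 64 bytes, alignment 8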